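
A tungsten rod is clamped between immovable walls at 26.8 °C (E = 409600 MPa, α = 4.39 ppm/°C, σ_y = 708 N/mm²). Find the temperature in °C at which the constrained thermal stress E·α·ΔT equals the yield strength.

421 °C

E = 409600 MPa = 409.6 GPa.
σ_y = 708 N/mm² = 708.0 MPa.
E·α·ΔT = 708.0 MPa ⇒ ΔT = 708.0 / (409.6×10³ × 4.39×10⁻⁶) = 393.7 K.
T = 26.8 + 393.7 = 420.5 °C.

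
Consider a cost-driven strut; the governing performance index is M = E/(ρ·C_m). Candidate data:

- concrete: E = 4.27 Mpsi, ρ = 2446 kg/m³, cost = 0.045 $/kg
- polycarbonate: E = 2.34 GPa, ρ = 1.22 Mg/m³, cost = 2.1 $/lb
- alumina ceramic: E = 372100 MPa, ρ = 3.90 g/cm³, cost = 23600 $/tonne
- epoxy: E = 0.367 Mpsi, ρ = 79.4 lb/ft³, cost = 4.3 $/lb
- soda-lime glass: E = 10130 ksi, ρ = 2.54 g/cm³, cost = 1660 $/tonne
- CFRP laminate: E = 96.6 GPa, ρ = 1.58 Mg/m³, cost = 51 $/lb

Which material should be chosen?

Putting every candidate on a common basis:
  concrete: E = 29.44 GPa, ρ = 2446 kg/m³, cost = 0.04500 $/kg
  polycarbonate: E = 2.340 GPa, ρ = 1220 kg/m³, cost = 4.630 $/kg
  alumina ceramic: E = 372.1 GPa, ρ = 3900 kg/m³, cost = 23.60 $/kg
  epoxy: E = 2.530 GPa, ρ = 1272 kg/m³, cost = 9.480 $/kg
  soda-lime glass: E = 69.84 GPa, ρ = 2540 kg/m³, cost = 1.660 $/kg
  CFRP laminate: E = 96.60 GPa, ρ = 1580 kg/m³, cost = 112.4 $/kg
  concrete: M = 267 MN·m per $
  soda-lime glass: M = 16.6 MN·m per $
  alumina ceramic: M = 4.04 MN·m per $
  CFRP laminate: M = 0.544 MN·m per $
  polycarbonate: M = 0.414 MN·m per $
  epoxy: M = 0.210 MN·m per $
Concrete has the largest M.

concrete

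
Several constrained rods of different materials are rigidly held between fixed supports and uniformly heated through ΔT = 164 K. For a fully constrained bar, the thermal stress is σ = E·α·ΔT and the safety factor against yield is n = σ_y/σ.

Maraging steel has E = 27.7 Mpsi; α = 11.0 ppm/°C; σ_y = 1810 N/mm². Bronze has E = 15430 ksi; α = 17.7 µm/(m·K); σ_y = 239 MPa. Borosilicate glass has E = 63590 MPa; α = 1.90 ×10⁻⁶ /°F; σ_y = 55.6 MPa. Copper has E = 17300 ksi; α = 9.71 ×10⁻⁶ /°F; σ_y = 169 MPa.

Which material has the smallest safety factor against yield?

With everything in SI (GPa, ×10⁻⁶/K, MPa):
  maraging steel: E = 191.0, α = 11.0, σ_y = 1810 → σ = 345 MPa, n = 5.25
  bronze: E = 106.4, α = 17.7, σ_y = 239.0 → σ = 309 MPa, n = 0.774
  borosilicate glass: E = 63.59, α = 3.42, σ_y = 55.60 → σ = 35.7 MPa, n = 1.56
  copper: E = 119.3, α = 17.5, σ_y = 169.0 → σ = 342 MPa, n = 0.494
Copper has the lowest safety factor, n = 0.494.

copper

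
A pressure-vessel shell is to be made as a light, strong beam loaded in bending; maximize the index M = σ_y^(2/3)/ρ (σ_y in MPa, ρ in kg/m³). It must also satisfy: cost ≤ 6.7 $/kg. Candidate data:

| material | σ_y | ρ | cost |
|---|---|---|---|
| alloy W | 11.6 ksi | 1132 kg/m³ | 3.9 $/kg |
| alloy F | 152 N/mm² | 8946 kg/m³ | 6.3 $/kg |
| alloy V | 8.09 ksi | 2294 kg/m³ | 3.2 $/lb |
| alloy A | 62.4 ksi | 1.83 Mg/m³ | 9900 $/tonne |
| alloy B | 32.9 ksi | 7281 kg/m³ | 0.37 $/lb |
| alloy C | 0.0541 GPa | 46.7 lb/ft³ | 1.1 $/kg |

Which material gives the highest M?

Screen on constraints: cost ≤ 6.7 $/kg. Survivors: alloy W, alloy F, alloy B, alloy C.
Putting every candidate on a common basis:
  alloy W: σ_y = 79.98 MPa, ρ = 1132 kg/m³
  alloy F: σ_y = 152.0 MPa, ρ = 8946 kg/m³
  alloy B: σ_y = 226.8 MPa, ρ = 7281 kg/m³
  alloy C: σ_y = 54.10 MPa, ρ = 748.1 kg/m³
  alloy C: M = 19.1×10⁻³
  alloy W: M = 16.4×10⁻³
  alloy B: M = 5.11×10⁻³
  alloy F: M = 3.18×10⁻³
Alloy C ranks first.

alloy C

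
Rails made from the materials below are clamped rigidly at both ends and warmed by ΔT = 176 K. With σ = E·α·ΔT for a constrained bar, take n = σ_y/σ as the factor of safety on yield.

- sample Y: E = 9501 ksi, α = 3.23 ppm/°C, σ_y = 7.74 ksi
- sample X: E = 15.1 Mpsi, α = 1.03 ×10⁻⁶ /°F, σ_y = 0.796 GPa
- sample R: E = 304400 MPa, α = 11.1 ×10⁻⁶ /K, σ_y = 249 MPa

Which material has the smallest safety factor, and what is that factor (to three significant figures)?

With everything in SI (GPa, ×10⁻⁶/K, MPa):
  sample Y: E = 65.51, α = 3.23, σ_y = 53.37 → σ = 37.2 MPa, n = 1.43
  sample X: E = 104.1, α = 1.85, σ_y = 796.0 → σ = 34.0 MPa, n = 23.4
  sample R: E = 304.4, α = 11.1, σ_y = 249.0 → σ = 595 MPa, n = 0.419
Smallest n: sample R with n = 0.419.

sample R, n = 0.419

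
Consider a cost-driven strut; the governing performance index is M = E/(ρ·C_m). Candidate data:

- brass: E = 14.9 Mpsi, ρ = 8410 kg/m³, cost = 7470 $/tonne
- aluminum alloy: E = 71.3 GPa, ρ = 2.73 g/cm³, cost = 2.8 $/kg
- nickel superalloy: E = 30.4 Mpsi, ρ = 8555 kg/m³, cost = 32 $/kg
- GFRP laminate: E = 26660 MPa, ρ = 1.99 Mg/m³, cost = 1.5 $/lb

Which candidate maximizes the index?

aluminum alloy

In SI units:
  brass: E = 102.7 GPa, ρ = 8410 kg/m³, cost = 7.470 $/kg
  aluminum alloy: E = 71.30 GPa, ρ = 2730 kg/m³, cost = 2.800 $/kg
  nickel superalloy: E = 209.6 GPa, ρ = 8555 kg/m³, cost = 32.00 $/kg
  GFRP laminate: E = 26.66 GPa, ρ = 1990 kg/m³, cost = 3.307 $/kg
  aluminum alloy: M = 9.33 MN·m per $
  GFRP laminate: M = 4.05 MN·m per $
  brass: M = 1.64 MN·m per $
  nickel superalloy: M = 0.766 MN·m per $
Aluminum alloy has the largest M.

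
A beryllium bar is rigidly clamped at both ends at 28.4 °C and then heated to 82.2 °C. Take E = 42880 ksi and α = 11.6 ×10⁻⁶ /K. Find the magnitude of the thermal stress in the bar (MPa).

185 MPa

E = 42880 ksi = 295.6 GPa.
ΔT = 53.80 K. Constrained thermal stress σ = E·α·ΔT = 295.6×10³ MPa × 11.6×10⁻⁶ × 53.80 = 185 MPa (compressive).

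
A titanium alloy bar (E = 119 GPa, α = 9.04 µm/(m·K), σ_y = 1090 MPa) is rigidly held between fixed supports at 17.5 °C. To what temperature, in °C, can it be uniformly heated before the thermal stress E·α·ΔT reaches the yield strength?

1030 °C

E·α·ΔT = 1090 MPa ⇒ ΔT = 1090 / (119.0×10³ × 9.04×10⁻⁶) = 1013 K.
T = 17.5 + 1013 = 1031 °C.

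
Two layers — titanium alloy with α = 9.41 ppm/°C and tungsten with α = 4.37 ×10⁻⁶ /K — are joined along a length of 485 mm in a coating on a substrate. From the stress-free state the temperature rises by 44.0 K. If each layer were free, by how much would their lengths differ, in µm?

Δα = |9.41 − 4.37|×10⁻⁶/K = 5.04×10⁻⁶/K.
ΔL_mismatch = Δα·L·ΔT = 5.04×10⁻⁶ × 485.0 mm × 44.0 K = 108 µm.

108 µm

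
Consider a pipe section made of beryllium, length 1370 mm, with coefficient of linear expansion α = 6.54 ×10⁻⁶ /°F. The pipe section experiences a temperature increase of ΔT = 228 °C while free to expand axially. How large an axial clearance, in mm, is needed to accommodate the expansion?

Convert α: 6.54×10⁻⁶/°F × (9/5) = 11.8×10⁻⁶/K.
ΔL = α·L₀·ΔT = 11.8×10⁻⁶ × 1370 mm × 228.0 K = 3.68 mm.

3.68 mm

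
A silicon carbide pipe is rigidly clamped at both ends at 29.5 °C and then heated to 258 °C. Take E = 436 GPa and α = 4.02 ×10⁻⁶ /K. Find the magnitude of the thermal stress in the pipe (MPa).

ΔT = 228.5 K. Constrained thermal stress σ = E·α·ΔT = 436.0×10³ MPa × 4.02×10⁻⁶ × 228.5 = 400 MPa (compressive).

400 MPa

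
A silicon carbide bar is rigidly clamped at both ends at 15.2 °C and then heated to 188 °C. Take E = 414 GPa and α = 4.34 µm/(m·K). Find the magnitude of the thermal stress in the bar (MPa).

310 MPa

ΔT = 172.8 K. Constrained thermal stress σ = E·α·ΔT = 414.0×10³ MPa × 4.34×10⁻⁶ × 172.8 = 310 MPa (compressive).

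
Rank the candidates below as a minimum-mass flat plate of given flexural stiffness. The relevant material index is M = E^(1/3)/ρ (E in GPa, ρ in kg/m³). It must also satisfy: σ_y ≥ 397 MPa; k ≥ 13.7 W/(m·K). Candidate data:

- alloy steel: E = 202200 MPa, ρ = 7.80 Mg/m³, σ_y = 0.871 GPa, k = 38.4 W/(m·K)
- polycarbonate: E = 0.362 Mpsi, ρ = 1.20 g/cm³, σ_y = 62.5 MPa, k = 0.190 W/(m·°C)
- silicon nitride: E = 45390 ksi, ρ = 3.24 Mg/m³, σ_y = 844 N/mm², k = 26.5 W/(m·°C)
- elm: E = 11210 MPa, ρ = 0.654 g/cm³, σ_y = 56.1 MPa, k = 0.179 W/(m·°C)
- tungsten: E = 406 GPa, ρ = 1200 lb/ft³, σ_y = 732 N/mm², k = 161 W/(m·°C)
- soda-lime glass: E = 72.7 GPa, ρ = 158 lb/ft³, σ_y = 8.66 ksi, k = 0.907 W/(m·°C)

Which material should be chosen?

Screen on constraints: σ_y ≥ 397 MPa; k ≥ 13.7 W/(m·K). Survivors: alloy steel, silicon nitride, tungsten.
Putting every candidate on a common basis:
  alloy steel: E = 202.2 GPa, ρ = 7800 kg/m³
  silicon nitride: E = 313.0 GPa, ρ = 3240 kg/m³
  tungsten: E = 406.0 GPa, ρ = 19220 kg/m³
  silicon nitride: M = 2.10×10⁻³
  alloy steel: M = 0.752×10⁻³
  tungsten: M = 0.385×10⁻³
The maximum is for silicon nitride.

silicon nitride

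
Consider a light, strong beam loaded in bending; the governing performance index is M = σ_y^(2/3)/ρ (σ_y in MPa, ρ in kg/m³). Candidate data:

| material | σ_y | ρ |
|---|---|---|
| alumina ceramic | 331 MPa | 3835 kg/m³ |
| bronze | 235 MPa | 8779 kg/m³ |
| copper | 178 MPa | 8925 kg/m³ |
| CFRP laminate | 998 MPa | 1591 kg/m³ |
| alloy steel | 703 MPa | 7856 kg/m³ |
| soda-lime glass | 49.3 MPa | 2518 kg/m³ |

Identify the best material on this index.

Computing M directly (units already consistent):
  CFRP laminate: M = 62.8×10⁻³
  alumina ceramic: M = 12.5×10⁻³
  alloy steel: M = 10.1×10⁻³
  soda-lime glass: M = 5.34×10⁻³
  bronze: M = 4.34×10⁻³
  copper: M = 3.55×10⁻³
CFRP laminate has the largest M.

CFRP laminate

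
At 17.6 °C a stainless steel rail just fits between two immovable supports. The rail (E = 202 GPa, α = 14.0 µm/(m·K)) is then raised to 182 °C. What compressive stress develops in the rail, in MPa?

465 MPa

ΔT = 164.4 K. Constrained thermal stress σ = E·α·ΔT = 202.0×10³ MPa × 14.0×10⁻⁶ × 164.4 = 465 MPa (compressive).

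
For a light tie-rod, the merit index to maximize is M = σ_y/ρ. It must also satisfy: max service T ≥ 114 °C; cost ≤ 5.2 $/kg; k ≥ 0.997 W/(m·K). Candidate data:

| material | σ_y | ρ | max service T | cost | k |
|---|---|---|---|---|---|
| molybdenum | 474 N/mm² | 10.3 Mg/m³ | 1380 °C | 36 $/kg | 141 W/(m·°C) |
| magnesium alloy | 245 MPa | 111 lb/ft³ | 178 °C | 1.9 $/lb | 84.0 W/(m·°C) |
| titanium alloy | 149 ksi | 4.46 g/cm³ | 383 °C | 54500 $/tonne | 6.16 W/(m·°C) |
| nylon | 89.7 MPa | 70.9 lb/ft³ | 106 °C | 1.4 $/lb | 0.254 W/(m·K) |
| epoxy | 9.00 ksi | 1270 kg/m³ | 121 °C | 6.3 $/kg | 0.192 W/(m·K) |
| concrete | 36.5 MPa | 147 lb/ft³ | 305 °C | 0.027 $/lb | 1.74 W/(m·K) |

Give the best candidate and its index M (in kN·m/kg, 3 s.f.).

magnesium alloy, M = 138 kN·m/kg

Screen on constraints: max service T ≥ 114 °C; cost ≤ 5.2 $/kg; k ≥ 0.997 W/(m·K). Survivors: magnesium alloy, concrete.
Normalizing units and computing the index:
  magnesium alloy: σ_y = 245.0 MPa, ρ = 1778 kg/m³
  concrete: σ_y = 36.50 MPa, ρ = 2355 kg/m³
  magnesium alloy: M = 138 kN·m/kg
  concrete: M = 15.5 kN·m/kg
Magnesium alloy ranks first.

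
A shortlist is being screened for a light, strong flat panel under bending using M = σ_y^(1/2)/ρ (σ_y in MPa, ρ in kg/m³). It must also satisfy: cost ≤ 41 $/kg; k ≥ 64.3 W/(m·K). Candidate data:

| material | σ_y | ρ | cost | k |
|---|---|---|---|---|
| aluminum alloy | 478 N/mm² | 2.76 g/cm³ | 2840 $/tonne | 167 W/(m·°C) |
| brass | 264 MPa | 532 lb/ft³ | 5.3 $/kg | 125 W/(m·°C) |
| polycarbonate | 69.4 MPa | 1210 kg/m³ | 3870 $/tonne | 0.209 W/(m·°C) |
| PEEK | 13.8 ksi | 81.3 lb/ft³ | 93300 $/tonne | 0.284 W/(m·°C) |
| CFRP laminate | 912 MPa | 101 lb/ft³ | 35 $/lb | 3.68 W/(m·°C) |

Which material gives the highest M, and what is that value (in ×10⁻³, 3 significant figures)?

Screen on constraints: cost ≤ 41 $/kg; k ≥ 64.3 W/(m·K). Survivors: aluminum alloy, brass.
Normalizing units and computing the index:
  aluminum alloy: σ_y = 478.0 MPa, ρ = 2760 kg/m³
  brass: σ_y = 264.0 MPa, ρ = 8522 kg/m³
  aluminum alloy: M = 7.92×10⁻³
  brass: M = 1.91×10⁻³
Highest index: aluminum alloy.

aluminum alloy, M = 7.92×10⁻³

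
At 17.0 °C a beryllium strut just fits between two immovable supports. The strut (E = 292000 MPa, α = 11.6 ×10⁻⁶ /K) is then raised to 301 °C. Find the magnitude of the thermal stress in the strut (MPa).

962 MPa

E = 292000 MPa = 292.0 GPa.
ΔT = 284.0 K. Constrained thermal stress σ = E·α·ΔT = 292.0×10³ MPa × 11.6×10⁻⁶ × 284.0 = 962 MPa (compressive).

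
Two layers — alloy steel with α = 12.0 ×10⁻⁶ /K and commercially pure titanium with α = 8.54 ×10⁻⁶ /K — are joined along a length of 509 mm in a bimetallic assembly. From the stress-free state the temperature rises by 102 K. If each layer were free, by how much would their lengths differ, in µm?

Δα = |12.0 − 8.54|×10⁻⁶/K = 3.46×10⁻⁶/K.
ΔL_mismatch = Δα·L·ΔT = 3.46×10⁻⁶ × 509.0 mm × 102.0 K = 180 µm.

180 µm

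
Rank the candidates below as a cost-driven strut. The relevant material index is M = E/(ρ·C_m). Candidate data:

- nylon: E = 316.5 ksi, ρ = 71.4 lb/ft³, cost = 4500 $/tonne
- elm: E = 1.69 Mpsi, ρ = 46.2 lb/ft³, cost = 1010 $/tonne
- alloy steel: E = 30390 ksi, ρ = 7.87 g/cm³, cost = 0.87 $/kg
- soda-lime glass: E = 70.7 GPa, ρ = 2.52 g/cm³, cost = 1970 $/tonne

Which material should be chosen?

Normalizing units and computing the index:
  nylon: E = 2.182 GPa, ρ = 1144 kg/m³, cost = 4.500 $/kg
  elm: E = 11.65 GPa, ρ = 740.1 kg/m³, cost = 1.010 $/kg
  alloy steel: E = 209.5 GPa, ρ = 7870 kg/m³, cost = 0.8700 $/kg
  soda-lime glass: E = 70.70 GPa, ρ = 2520 kg/m³, cost = 1.970 $/kg
  alloy steel: M = 30.6 MN·m per $
  elm: M = 15.6 MN·m per $
  soda-lime glass: M = 14.2 MN·m per $
  nylon: M = 0.424 MN·m per $
Alloy steel ranks first.

alloy steel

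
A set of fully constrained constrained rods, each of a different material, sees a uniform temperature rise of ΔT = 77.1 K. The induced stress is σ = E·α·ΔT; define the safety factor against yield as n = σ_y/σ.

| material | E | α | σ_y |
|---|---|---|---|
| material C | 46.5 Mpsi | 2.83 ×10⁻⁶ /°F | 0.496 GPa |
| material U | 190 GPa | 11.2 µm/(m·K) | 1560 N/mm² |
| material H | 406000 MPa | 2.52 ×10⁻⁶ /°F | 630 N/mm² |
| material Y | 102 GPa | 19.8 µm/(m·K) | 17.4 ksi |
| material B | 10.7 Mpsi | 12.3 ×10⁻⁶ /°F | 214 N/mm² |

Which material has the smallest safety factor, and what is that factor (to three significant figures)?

material Y, n = 0.770

Converting E to GPa, α to ×10⁻⁶/K, σ_y to MPa, then σ and n for each:
  material C: E = 320.6, α = 5.09, σ_y = 496.0 → σ = 126 MPa, n = 3.94
  material U: E = 190.0, α = 11.2, σ_y = 1560 → σ = 164 MPa, n = 9.51
  material H: E = 406.0, α = 4.54, σ_y = 630.0 → σ = 142 MPa, n = 4.44
  material Y: E = 102.0, α = 19.8, σ_y = 120.0 → σ = 156 MPa, n = 0.770
  material B: E = 73.77, α = 22.1, σ_y = 214.0 → σ = 126 MPa, n = 1.70
Material Y has the lowest safety factor, n = 0.770.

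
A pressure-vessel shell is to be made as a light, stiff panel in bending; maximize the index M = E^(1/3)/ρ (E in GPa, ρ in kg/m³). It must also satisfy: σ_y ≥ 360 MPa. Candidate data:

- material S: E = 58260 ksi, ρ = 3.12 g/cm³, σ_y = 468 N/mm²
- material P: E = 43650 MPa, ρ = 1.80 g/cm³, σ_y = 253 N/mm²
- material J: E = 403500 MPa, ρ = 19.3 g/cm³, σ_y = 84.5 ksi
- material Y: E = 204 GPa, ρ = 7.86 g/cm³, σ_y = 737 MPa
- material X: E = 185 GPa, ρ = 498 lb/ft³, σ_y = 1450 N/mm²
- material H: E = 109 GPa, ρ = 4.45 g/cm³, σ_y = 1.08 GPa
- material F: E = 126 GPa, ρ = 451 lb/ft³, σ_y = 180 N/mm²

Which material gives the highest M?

material S

Screen on constraints: σ_y ≥ 360 MPa. Survivors: material S, material J, material Y, material X, material H.
In SI units:
  material S: E = 401.7 GPa, ρ = 3120 kg/m³
  material J: E = 403.5 GPa, ρ = 19300 kg/m³
  material Y: E = 204.0 GPa, ρ = 7860 kg/m³
  material X: E = 185.0 GPa, ρ = 7977 kg/m³
  material H: E = 109.0 GPa, ρ = 4450 kg/m³
  material S: M = 2.36×10⁻³
  material H: M = 1.07×10⁻³
  material Y: M = 0.749×10⁻³
  material X: M = 0.714×10⁻³
  material J: M = 0.383×10⁻³
The maximum is for material S.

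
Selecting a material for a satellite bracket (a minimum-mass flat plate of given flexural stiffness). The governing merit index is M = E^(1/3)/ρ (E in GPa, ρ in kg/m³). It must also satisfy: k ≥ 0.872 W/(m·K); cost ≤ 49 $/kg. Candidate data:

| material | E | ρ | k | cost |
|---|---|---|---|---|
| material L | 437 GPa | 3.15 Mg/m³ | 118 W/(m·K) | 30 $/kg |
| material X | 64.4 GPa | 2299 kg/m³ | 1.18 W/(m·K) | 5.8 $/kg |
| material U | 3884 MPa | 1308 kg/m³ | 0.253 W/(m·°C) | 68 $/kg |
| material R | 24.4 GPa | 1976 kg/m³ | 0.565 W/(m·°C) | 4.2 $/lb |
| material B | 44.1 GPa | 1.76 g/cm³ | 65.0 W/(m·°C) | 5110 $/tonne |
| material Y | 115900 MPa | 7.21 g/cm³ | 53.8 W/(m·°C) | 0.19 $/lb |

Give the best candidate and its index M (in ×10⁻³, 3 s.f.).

material L, M = 2.41×10⁻³

Screen on constraints: k ≥ 0.872 W/(m·K); cost ≤ 49 $/kg. Survivors: material L, material X, material B, material Y.
Convert each candidate to consistent units, then evaluate M:
  material L: E = 437.0 GPa, ρ = 3150 kg/m³
  material X: E = 64.40 GPa, ρ = 2299 kg/m³
  material B: E = 44.10 GPa, ρ = 1760 kg/m³
  material Y: E = 115.9 GPa, ρ = 7210 kg/m³
  material L: M = 2.41×10⁻³
  material B: M = 2.01×10⁻³
  material X: M = 1.74×10⁻³
  material Y: M = 0.676×10⁻³
Highest index: material L.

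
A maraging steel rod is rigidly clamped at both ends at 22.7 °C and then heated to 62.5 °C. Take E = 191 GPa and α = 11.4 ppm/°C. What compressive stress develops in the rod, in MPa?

86.7 MPa

ΔT = 39.80 K. Constrained thermal stress σ = E·α·ΔT = 191.0×10³ MPa × 11.4×10⁻⁶ × 39.80 = 86.7 MPa (compressive).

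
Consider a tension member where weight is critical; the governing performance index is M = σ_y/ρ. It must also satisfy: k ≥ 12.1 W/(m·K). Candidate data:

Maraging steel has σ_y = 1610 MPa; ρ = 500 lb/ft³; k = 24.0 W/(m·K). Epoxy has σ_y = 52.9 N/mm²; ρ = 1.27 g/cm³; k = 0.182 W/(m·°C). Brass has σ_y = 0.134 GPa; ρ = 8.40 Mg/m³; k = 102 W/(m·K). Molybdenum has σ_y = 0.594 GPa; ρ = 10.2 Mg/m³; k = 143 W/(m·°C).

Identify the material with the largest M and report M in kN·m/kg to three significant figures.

maraging steel, M = 201 kN·m/kg

Screen on constraints: k ≥ 12.1 W/(m·K). Survivors: maraging steel, brass, molybdenum.
After converting to SI:
  maraging steel: σ_y = 1610 MPa, ρ = 8009 kg/m³
  brass: σ_y = 134.0 MPa, ρ = 8400 kg/m³
  molybdenum: σ_y = 594.0 MPa, ρ = 10200 kg/m³
  maraging steel: M = 201 kN·m/kg
  molybdenum: M = 58.2 kN·m/kg
  brass: M = 16.0 kN·m/kg
Maraging steel ranks first.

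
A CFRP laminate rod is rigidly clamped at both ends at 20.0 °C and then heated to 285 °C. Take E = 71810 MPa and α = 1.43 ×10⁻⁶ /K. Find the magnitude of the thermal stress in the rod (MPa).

27.2 MPa

E = 71810 MPa = 71.81 GPa.
ΔT = 265.0 K. Constrained thermal stress σ = E·α·ΔT = 71.81×10³ MPa × 1.43×10⁻⁶ × 265.0 = 27.2 MPa (compressive).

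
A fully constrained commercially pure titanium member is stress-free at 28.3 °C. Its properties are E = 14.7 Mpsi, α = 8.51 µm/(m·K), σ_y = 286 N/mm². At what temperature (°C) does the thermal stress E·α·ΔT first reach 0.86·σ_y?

313 °C

E = 14.7 Mpsi = 101.4 GPa.
σ_y = 286 N/mm² = 286.0 MPa.
E·α·ΔT = 246.0 MPa ⇒ ΔT = 246.0 / (101.4×10³ × 8.51×10⁻⁶) = 285.2 K.
T = 28.3 + 285.2 = 313.5 °C.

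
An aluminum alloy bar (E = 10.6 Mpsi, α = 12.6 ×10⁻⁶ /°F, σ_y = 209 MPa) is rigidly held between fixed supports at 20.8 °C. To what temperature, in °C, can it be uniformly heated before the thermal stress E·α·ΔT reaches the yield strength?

E = 10.6 Mpsi = 73.08 GPa.
α = 12.6×10⁻⁶/°F × 9/5 = 22.7×10⁻⁶/K.
E·α·ΔT = 209.0 MPa ⇒ ΔT = 209.0 / (73.08×10³ × 22.7×10⁻⁶) = 126.1 K.
T = 20.8 + 126.1 = 146.9 °C.

147 °C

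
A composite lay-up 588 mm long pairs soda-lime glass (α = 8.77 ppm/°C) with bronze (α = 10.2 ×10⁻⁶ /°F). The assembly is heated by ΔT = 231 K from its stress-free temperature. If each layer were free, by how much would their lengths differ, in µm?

bronze: α = 10.2×10⁻⁶/°F × 9/5 = 18.4×10⁻⁶/K.
Δα = |8.77 − 18.4|×10⁻⁶/K = 9.59×10⁻⁶/K.
ΔL_mismatch = Δα·L·ΔT = 9.59×10⁻⁶ × 588.0 mm × 231.0 K = 1300 µm.

1300 µm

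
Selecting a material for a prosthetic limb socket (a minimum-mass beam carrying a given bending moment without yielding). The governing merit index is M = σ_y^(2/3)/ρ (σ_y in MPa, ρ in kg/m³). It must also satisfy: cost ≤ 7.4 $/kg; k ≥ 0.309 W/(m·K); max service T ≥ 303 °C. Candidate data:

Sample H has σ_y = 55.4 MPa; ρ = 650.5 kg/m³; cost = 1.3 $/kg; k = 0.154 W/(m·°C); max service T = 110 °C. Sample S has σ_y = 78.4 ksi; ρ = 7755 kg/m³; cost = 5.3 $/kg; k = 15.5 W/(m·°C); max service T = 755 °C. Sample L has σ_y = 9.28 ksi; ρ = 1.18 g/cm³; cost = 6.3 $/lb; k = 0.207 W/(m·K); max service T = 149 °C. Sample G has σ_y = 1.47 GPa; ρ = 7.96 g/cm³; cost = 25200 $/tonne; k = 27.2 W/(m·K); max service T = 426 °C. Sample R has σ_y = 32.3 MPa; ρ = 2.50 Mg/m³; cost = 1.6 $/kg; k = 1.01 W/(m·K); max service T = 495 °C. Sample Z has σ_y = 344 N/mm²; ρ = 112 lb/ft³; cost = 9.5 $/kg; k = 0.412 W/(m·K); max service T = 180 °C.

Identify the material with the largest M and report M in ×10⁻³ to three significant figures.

sample S, M = 8.56×10⁻³

Screen on constraints: cost ≤ 7.4 $/kg; k ≥ 0.309 W/(m·K); max service T ≥ 303 °C. Survivors: sample S, sample R.
In SI units:
  sample S: σ_y = 540.5 MPa, ρ = 7755 kg/m³
  sample R: σ_y = 32.30 MPa, ρ = 2500 kg/m³
  sample S: M = 8.56×10⁻³
  sample R: M = 4.06×10⁻³
Sample S ranks first.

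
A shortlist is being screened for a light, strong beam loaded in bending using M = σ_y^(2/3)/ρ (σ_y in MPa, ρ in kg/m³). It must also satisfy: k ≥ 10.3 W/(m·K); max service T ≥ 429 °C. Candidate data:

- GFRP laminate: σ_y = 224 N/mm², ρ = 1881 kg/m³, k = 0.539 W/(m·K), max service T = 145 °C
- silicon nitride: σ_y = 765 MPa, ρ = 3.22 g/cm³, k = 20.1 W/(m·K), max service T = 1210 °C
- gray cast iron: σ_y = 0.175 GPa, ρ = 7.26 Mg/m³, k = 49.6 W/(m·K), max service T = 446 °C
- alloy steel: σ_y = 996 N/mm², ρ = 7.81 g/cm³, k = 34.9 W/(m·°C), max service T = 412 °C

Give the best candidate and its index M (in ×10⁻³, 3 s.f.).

Screen on constraints: k ≥ 10.3 W/(m·K); max service T ≥ 429 °C. Survivors: silicon nitride, gray cast iron.
Putting every candidate on a common basis:
  silicon nitride: σ_y = 765.0 MPa, ρ = 3220 kg/m³
  gray cast iron: σ_y = 175.0 MPa, ρ = 7260 kg/m³
  silicon nitride: M = 26.0×10⁻³
  gray cast iron: M = 4.31×10⁻³
Silicon nitride has the largest M.

silicon nitride, M = 26.0×10⁻³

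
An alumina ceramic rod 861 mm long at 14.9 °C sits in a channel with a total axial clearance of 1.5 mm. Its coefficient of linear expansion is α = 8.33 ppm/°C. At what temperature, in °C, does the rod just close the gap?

α·L₀·ΔT = 1.5 mm ⇒ ΔT = 1.5 / (8.33×10⁻⁶ × 861.0) = 209.1 K.
T = 14.9 + 209.1 = 224.0 °C.

224 °C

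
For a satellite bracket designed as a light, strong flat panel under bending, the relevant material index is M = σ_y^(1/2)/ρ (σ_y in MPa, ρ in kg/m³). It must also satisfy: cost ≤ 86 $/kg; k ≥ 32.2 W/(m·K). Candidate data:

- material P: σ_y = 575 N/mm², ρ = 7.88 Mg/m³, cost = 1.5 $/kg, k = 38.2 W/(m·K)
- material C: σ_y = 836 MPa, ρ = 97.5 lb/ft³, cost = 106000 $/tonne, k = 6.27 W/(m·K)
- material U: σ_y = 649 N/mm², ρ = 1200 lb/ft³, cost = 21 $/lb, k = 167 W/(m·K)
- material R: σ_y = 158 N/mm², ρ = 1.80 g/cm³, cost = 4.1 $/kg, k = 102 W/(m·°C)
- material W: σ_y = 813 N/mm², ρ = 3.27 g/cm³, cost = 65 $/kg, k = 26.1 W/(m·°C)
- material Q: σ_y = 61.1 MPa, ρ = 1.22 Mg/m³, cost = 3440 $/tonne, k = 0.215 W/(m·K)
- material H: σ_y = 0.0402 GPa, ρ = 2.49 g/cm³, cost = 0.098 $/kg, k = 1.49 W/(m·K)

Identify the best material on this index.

material R

Screen on constraints: cost ≤ 86 $/kg; k ≥ 32.2 W/(m·K). Survivors: material P, material U, material R.
In SI units:
  material P: σ_y = 575.0 MPa, ρ = 7880 kg/m³
  material U: σ_y = 649.0 MPa, ρ = 19220 kg/m³
  material R: σ_y = 158.0 MPa, ρ = 1800 kg/m³
  material R: M = 6.98×10⁻³
  material P: M = 3.04×10⁻³
  material U: M = 1.33×10⁻³
Material R has the largest M.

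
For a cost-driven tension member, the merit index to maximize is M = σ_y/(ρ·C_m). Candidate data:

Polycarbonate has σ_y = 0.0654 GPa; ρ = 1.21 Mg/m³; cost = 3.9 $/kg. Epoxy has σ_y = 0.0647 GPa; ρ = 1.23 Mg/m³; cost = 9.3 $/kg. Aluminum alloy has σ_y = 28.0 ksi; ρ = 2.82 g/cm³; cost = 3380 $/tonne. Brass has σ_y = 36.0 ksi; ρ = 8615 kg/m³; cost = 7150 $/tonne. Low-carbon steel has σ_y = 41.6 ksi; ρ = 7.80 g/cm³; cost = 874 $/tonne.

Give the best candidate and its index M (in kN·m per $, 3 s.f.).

Putting every candidate on a common basis:
  polycarbonate: σ_y = 65.40 MPa, ρ = 1210 kg/m³, cost = 3.900 $/kg
  epoxy: σ_y = 64.70 MPa, ρ = 1230 kg/m³, cost = 9.300 $/kg
  aluminum alloy: σ_y = 193.1 MPa, ρ = 2820 kg/m³, cost = 3.380 $/kg
  brass: σ_y = 248.2 MPa, ρ = 8615 kg/m³, cost = 7.150 $/kg
  low-carbon steel: σ_y = 286.8 MPa, ρ = 7800 kg/m³, cost = 0.8740 $/kg
  low-carbon steel: M = 42.1 kN·m per $
  aluminum alloy: M = 20.3 kN·m per $
  polycarbonate: M = 13.9 kN·m per $
  epoxy: M = 5.66 kN·m per $
  brass: M = 4.03 kN·m per $
Highest index: low-carbon steel.

low-carbon steel, M = 42.1 kN·m per $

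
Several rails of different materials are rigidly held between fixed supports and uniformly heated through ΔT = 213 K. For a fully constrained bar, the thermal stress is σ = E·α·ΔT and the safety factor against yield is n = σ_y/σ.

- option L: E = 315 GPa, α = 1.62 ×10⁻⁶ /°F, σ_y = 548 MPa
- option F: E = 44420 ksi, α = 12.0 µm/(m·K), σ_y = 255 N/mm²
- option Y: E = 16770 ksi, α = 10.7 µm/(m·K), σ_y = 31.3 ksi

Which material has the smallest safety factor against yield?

With everything in SI (GPa, ×10⁻⁶/K, MPa):
  option L: E = 315.0, α = 2.92, σ_y = 548.0 → σ = 196 MPa, n = 2.80
  option F: E = 306.3, α = 12.0, σ_y = 255.0 → σ = 783 MPa, n = 0.326
  option Y: E = 115.6, α = 10.7, σ_y = 215.8 → σ = 264 MPa, n = 0.819
Smallest n: option F with n = 0.326.

option F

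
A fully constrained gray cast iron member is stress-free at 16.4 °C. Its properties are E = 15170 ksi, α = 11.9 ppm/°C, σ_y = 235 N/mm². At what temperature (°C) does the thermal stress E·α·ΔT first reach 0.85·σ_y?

E = 15170 ksi = 104.6 GPa.
σ_y = 235 N/mm² = 235.0 MPa.
E·α·ΔT = 199.8 MPa ⇒ ΔT = 199.8 / (104.6×10³ × 11.9×10⁻⁶) = 160.5 K.
T = 16.4 + 160.5 = 176.9 °C.

177 °C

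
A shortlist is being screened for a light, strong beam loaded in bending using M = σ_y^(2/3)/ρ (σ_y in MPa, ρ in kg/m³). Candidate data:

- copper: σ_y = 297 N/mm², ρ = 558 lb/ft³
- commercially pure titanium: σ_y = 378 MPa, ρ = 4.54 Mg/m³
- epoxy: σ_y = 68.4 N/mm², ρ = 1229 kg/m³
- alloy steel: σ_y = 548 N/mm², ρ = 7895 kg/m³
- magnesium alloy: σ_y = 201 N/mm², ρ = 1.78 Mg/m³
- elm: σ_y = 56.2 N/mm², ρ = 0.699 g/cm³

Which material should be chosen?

Putting every candidate on a common basis:
  copper: σ_y = 297.0 MPa, ρ = 8938 kg/m³
  commercially pure titanium: σ_y = 378.0 MPa, ρ = 4540 kg/m³
  epoxy: σ_y = 68.40 MPa, ρ = 1229 kg/m³
  alloy steel: σ_y = 548.0 MPa, ρ = 7895 kg/m³
  magnesium alloy: σ_y = 201.0 MPa, ρ = 1780 kg/m³
  elm: σ_y = 56.20 MPa, ρ = 699.0 kg/m³
  elm: M = 21.0×10⁻³
  magnesium alloy: M = 19.3×10⁻³
  epoxy: M = 13.6×10⁻³
  commercially pure titanium: M = 11.5×10⁻³
  alloy steel: M = 8.48×10⁻³
  copper: M = 4.98×10⁻³
Highest index: elm.

elm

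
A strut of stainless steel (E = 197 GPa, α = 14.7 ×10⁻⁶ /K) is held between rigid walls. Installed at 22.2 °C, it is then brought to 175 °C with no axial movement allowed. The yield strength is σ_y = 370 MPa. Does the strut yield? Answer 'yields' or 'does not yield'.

ΔT = 152.8 K. Constrained thermal stress σ = E·α·ΔT = 197.0×10³ MPa × 14.7×10⁻⁶ × 152.8 = 442 MPa (compressive).
Compare to σ_y = 370 MPa: σ ≥ σ_y, so it yields.

yields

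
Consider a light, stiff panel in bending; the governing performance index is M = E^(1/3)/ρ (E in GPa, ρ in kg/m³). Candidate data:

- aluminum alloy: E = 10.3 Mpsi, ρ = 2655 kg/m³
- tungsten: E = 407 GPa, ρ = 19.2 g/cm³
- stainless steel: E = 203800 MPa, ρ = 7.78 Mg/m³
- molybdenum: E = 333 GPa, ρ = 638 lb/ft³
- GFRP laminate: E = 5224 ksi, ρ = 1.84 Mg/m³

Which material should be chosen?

GFRP laminate

In SI units:
  aluminum alloy: E = 71.02 GPa, ρ = 2655 kg/m³
  tungsten: E = 407.0 GPa, ρ = 19200 kg/m³
  stainless steel: E = 203.8 GPa, ρ = 7780 kg/m³
  molybdenum: E = 333.0 GPa, ρ = 10220 kg/m³
  GFRP laminate: E = 36.02 GPa, ρ = 1840 kg/m³
  GFRP laminate: M = 1.79×10⁻³
  aluminum alloy: M = 1.56×10⁻³
  stainless steel: M = 0.756×10⁻³
  molybdenum: M = 0.678×10⁻³
  tungsten: M = 0.386×10⁻³
The maximum is for GFRP laminate.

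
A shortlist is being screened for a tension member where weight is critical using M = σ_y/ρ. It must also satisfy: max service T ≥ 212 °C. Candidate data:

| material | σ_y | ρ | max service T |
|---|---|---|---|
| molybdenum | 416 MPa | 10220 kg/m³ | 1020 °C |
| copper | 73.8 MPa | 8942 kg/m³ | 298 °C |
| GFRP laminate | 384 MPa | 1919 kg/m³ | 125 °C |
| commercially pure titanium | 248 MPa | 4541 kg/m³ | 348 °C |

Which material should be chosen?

Screen on constraints: max service T ≥ 212 °C. Survivors: molybdenum, copper, commercially pure titanium.
Per-candidate index values:
  commercially pure titanium: M = 54.6 kN·m/kg
  molybdenum: M = 40.7 kN·m/kg
  copper: M = 8.25 kN·m/kg
Commercially pure titanium has the largest M.

commercially pure titanium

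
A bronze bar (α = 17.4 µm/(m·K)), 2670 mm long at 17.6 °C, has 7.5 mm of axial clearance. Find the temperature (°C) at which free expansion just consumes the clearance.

α·L₀·ΔT = 7.5 mm ⇒ ΔT = 7.5 / (17.4×10⁻⁶ × 2670.0) = 161.4 K.
T = 17.6 + 161.4 = 179.0 °C.

179 °C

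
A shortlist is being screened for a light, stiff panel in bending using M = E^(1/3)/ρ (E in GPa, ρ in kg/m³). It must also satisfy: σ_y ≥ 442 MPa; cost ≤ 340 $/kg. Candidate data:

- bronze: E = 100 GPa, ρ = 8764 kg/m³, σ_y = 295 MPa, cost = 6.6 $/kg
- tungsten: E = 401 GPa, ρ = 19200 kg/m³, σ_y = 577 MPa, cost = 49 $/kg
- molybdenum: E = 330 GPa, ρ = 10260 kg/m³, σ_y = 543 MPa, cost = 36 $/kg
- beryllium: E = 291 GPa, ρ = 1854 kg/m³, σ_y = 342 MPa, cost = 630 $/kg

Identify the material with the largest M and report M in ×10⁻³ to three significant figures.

Screen on constraints: σ_y ≥ 442 MPa; cost ≤ 340 $/kg. Survivors: tungsten, molybdenum.
Per-candidate index values:
  molybdenum: M = 0.674×10⁻³
  tungsten: M = 0.384×10⁻³
The maximum is for molybdenum.

molybdenum, M = 0.674×10⁻³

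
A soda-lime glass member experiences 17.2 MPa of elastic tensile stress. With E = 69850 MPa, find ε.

E = 69850 MPa = 69.85 GPa = 69850 MPa.
ε = σ/E = 17.2 / 69850 = 2.46×10⁻⁴.

2.46×10⁻⁴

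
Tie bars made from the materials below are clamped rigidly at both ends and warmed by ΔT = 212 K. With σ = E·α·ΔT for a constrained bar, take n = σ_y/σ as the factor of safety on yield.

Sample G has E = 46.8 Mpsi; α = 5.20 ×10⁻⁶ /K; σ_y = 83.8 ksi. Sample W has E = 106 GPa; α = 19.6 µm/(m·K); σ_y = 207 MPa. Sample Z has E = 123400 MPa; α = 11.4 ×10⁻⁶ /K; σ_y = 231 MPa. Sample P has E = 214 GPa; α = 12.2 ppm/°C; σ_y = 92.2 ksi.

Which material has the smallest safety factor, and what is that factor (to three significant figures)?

sample W, n = 0.470

In consistent units (E in GPa, α in ×10⁻⁶/K, σ_y in MPa):
  sample G: E = 322.7, α = 5.20, σ_y = 577.8 → σ = 356 MPa, n = 1.62
  sample W: E = 106.0, α = 19.6, σ_y = 207.0 → σ = 440 MPa, n = 0.470
  sample Z: E = 123.4, α = 11.4, σ_y = 231.0 → σ = 298 MPa, n = 0.775
  sample P: E = 214.0, α = 12.2, σ_y = 635.7 → σ = 553 MPa, n = 1.15
Sample W has the lowest safety factor, n = 0.470.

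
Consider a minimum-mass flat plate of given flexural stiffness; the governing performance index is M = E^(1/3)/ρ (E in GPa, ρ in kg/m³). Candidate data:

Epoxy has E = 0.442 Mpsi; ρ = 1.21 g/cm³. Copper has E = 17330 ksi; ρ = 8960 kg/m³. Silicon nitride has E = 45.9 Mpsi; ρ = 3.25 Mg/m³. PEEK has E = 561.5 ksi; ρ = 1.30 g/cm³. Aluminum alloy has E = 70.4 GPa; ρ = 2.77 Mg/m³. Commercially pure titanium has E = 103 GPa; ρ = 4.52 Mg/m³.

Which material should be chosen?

Convert each candidate to consistent units, then evaluate M:
  epoxy: E = 3.047 GPa, ρ = 1210 kg/m³
  copper: E = 119.5 GPa, ρ = 8960 kg/m³
  silicon nitride: E = 316.5 GPa, ρ = 3250 kg/m³
  PEEK: E = 3.871 GPa, ρ = 1300 kg/m³
  aluminum alloy: E = 70.40 GPa, ρ = 2770 kg/m³
  commercially pure titanium: E = 103.0 GPa, ρ = 4520 kg/m³
  silicon nitride: M = 2.10×10⁻³
  aluminum alloy: M = 1.49×10⁻³
  PEEK: M = 1.21×10⁻³
  epoxy: M = 1.20×10⁻³
  commercially pure titanium: M = 1.04×10⁻³
  copper: M = 0.550×10⁻³
The maximum is for silicon nitride.

silicon nitride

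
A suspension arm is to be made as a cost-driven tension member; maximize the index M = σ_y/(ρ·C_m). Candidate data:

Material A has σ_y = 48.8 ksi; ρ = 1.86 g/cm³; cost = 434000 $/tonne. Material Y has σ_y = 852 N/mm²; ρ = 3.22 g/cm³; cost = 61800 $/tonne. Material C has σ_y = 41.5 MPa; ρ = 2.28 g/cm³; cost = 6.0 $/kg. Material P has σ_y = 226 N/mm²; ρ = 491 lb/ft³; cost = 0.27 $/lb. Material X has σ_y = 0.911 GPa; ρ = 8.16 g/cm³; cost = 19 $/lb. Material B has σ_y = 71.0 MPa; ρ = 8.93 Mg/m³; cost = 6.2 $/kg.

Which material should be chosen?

Putting every candidate on a common basis:
  material A: σ_y = 336.5 MPa, ρ = 1860 kg/m³, cost = 434.0 $/kg
  material Y: σ_y = 852.0 MPa, ρ = 3220 kg/m³, cost = 61.80 $/kg
  material C: σ_y = 41.50 MPa, ρ = 2280 kg/m³, cost = 6.000 $/kg
  material P: σ_y = 226.0 MPa, ρ = 7865 kg/m³, cost = 0.5952 $/kg
  material X: σ_y = 911.0 MPa, ρ = 8160 kg/m³, cost = 41.89 $/kg
  material B: σ_y = 71.00 MPa, ρ = 8930 kg/m³, cost = 6.200 $/kg
  material P: M = 48.3 kN·m per $
  material Y: M = 4.28 kN·m per $
  material C: M = 3.03 kN·m per $
  material X: M = 2.67 kN·m per $
  material B: M = 1.28 kN·m per $
  material A: M = 0.417 kN·m per $
Material P ranks first.

material P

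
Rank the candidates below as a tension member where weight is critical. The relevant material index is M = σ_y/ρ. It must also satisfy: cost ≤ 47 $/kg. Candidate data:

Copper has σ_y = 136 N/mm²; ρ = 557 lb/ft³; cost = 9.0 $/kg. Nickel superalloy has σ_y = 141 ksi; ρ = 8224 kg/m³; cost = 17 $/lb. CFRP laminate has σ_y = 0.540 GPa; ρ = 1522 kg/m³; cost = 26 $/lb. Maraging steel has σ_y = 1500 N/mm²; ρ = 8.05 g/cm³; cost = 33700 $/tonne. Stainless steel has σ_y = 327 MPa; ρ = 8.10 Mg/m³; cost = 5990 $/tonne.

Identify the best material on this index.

maraging steel

Screen on constraints: cost ≤ 47 $/kg. Survivors: copper, nickel superalloy, maraging steel, stainless steel.
Putting every candidate on a common basis:
  copper: σ_y = 136.0 MPa, ρ = 8922 kg/m³
  nickel superalloy: σ_y = 972.2 MPa, ρ = 8224 kg/m³
  maraging steel: σ_y = 1500 MPa, ρ = 8050 kg/m³
  stainless steel: σ_y = 327.0 MPa, ρ = 8100 kg/m³
  maraging steel: M = 186 kN·m/kg
  nickel superalloy: M = 118 kN·m/kg
  stainless steel: M = 40.4 kN·m/kg
  copper: M = 15.2 kN·m/kg
The maximum is for maraging steel.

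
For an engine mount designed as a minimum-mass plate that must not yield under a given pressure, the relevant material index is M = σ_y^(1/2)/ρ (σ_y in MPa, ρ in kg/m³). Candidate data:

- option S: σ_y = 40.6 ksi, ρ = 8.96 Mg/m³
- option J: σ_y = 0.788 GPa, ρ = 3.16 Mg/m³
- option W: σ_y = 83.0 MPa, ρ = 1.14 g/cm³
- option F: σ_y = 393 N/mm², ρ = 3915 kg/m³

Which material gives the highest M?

Putting every candidate on a common basis:
  option S: σ_y = 279.9 MPa, ρ = 8960 kg/m³
  option J: σ_y = 788.0 MPa, ρ = 3160 kg/m³
  option W: σ_y = 83.00 MPa, ρ = 1140 kg/m³
  option F: σ_y = 393.0 MPa, ρ = 3915 kg/m³
  option J: M = 8.88×10⁻³
  option W: M = 7.99×10⁻³
  option F: M = 5.06×10⁻³
  option S: M = 1.87×10⁻³
Option J has the largest M.

option J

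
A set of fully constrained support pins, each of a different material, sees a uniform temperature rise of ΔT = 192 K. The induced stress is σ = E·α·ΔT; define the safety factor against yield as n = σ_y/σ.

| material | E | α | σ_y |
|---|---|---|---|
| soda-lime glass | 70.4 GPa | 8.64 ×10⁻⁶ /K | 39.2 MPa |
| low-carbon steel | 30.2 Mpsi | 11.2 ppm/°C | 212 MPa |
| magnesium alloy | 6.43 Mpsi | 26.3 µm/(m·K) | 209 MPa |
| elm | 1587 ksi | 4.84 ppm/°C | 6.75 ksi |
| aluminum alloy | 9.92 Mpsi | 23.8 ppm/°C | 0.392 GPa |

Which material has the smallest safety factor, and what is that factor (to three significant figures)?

In consistent units (E in GPa, α in ×10⁻⁶/K, σ_y in MPa):
  soda-lime glass: E = 70.40, α = 8.64, σ_y = 39.20 → σ = 117 MPa, n = 0.336
  low-carbon steel: E = 208.2, α = 11.2, σ_y = 212.0 → σ = 448 MPa, n = 0.473
  magnesium alloy: E = 44.33, α = 26.3, σ_y = 209.0 → σ = 224 MPa, n = 0.934
  elm: E = 10.94, α = 4.84, σ_y = 46.54 → σ = 10.2 MPa, n = 4.58
  aluminum alloy: E = 68.40, α = 23.8, σ_y = 392.0 → σ = 313 MPa, n = 1.25
Soda-lime glass has the lowest safety factor, n = 0.336.

soda-lime glass, n = 0.336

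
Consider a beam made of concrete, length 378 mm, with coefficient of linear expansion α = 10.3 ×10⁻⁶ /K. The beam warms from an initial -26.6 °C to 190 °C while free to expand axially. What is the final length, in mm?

ΔT = 190 − (-26.6) = 216.6 K.
ΔL = α·L₀·ΔT = 10.3×10⁻⁶ × 378 mm × 216.6 K = 0.843 mm.
L = L₀ + ΔL = 378 + 0.843 = 378.84 mm.

378.84 mm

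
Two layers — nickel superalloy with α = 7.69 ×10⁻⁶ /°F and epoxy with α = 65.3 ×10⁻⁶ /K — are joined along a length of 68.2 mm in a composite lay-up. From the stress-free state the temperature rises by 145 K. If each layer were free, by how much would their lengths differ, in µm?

nickel superalloy: α = 7.69×10⁻⁶/°F × 9/5 = 13.8×10⁻⁶/K.
Δα = |13.8 − 65.3|×10⁻⁶/K = 51.5×10⁻⁶/K.
ΔL_mismatch = Δα·L·ΔT = 51.5×10⁻⁶ × 68.2 mm × 145.0 K = 509 µm.

509 µm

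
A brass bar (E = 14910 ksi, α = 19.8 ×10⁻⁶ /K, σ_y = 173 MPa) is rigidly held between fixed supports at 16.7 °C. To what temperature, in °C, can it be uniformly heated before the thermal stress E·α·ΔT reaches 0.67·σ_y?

73.6 °C

E = 14910 ksi = 102.8 GPa.
E·α·ΔT = 115.9 MPa ⇒ ΔT = 115.9 / (102.8×10³ × 19.8×10⁻⁶) = 56.95 K.
T = 16.7 + 56.95 = 73.65 °C.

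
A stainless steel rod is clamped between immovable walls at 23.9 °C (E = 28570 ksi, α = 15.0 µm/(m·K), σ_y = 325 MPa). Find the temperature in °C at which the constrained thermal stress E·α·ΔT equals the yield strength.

134 °C

E = 28570 ksi = 197.0 GPa.
E·α·ΔT = 325.0 MPa ⇒ ΔT = 325.0 / (197.0×10³ × 15.0×10⁻⁶) = 110.0 K.
T = 23.9 + 110.0 = 133.9 °C.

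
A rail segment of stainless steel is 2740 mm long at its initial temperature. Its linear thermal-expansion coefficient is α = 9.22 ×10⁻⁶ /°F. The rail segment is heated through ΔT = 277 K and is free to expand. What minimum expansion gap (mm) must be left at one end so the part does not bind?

12.6 mm

Convert α: 9.22×10⁻⁶/°F × (9/5) = 16.6×10⁻⁶/K.
ΔL = α·L₀·ΔT = 16.6×10⁻⁶ × 2740 mm × 277.0 K = 12.6 mm.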